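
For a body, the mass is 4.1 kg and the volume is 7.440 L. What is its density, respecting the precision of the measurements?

density = 4.1 kg ÷ 7.440 L = 0.551075268817… kg/L.
4.1 has 2 significant figures; 7.440 has 4.
Division/multiplication keeps the fewest: 2 significant figures.
Rounded: 0.55 kg/L.

0.55 kg/L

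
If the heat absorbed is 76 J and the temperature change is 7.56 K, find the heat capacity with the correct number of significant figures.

1.0 × 10¹ J/K

heat capacity = 76 J ÷ 7.56 K = 10.0529100529… J/K.
76 has 2 significant figures; 7.56 has 3.
Division/multiplication keeps the fewest: 2 significant figures.
Rounded: 1.0 × 10¹ J/K.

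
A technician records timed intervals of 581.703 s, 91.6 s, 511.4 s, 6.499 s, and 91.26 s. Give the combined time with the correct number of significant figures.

1282.5 s

581.703 s + 91.6 s + 511.4 s + 6.499 s + 91.26 s = 1282.462 s.
Addition/subtraction keeps the fewest decimal places: 581.703 → 3 decimal places, 91.6 → 1 decimal place, 511.4 → 1 decimal place, 6.499 → 3 decimal places, 91.26 → 2 decimal places; limit is 1.
Rounded to 1 decimal place: 1282.5 s.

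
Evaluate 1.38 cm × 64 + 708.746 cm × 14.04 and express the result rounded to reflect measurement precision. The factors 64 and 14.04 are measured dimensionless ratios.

1.0039 × 10^4 cm

1.38 × 64 = 88.32 → 88 cm (2 s.f., last digit at the 10^0 place).
708.746 × 14.04 = 9950.79384 → 9951 cm (4 s.f., last digit at the 10^0 place).
Sum: 10039.11384 cm; keep the coarser place, 10^0.
Result: 1.0039 × 10^4 cm.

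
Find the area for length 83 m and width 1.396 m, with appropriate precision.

area = 83 m × 1.396 m = 115.868 m².
83 has 2 significant figures; 1.396 has 4.
Division/multiplication keeps the fewest: 2 significant figures.
Rounded: 1.2 × 10^2 m².

1.2 × 10^2 m²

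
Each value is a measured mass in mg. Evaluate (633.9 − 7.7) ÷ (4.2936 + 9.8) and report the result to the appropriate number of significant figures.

44.4

633.9 − 7.7 = 626.2, limited to 1 d.p. → 4 s.f.; 4.2936 + 9.8 = 14.0936, limited to 1 d.p. → 3 s.f.
Carrying full precision, 626.2 ÷ 14.0936 = 44.4315150139…; keep min(4, 3) = 3 s.f.
Rounded to 3 significant figures: 44.4.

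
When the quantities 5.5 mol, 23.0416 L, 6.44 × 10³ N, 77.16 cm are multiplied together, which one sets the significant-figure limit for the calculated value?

5.5 mol

5.5 mol → 2 s.f.; 23.0416 L → 6 s.f.; 6.44 × 10³ N → 3 s.f.; 77.16 cm → 4 s.f.
The fewest is 2 significant figures, from 5.5 mol.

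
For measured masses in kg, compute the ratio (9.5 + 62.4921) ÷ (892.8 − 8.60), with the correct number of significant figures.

0.0814

9.5 + 62.4921 = 71.9921, limited to 1 d.p. → 3 s.f.; 892.8 − 8.60 = 884.20, limited to 1 d.p. → 4 s.f.
Carrying full precision, 71.9921 ÷ 884.20 = 0.0814206061977…; keep min(3, 4) = 3 s.f.
Rounded to 3 significant figures: 0.0814.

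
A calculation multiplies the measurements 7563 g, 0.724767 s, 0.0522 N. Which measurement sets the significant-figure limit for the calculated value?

0.0522 N

7563 g → 4 s.f.; 0.724767 s → 6 s.f.; 0.0522 N → 3 s.f.
The fewest is 3 significant figures, from 0.0522 N.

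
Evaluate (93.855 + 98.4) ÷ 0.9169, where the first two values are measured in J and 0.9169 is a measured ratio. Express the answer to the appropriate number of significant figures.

209.7 J

93.855 J + 98.4 J = 192.255 J; the sum is limited to 1 decimal place (4 s.f.).
Carrying full precision, 192.255 ÷ 0.9169 = 209.679354346… J; 0.9169 has 4 s.f., so the result keeps min(4, 4) = 4 s.f.
Rounded to 4 significant figures: 209.7 J.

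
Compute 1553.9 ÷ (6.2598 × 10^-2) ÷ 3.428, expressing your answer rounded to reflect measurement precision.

1553.9 ÷ (6.2598 × 10^-2) ÷ 3.428 = 7241.38762789…
Multiplication/division keeps the fewest significant figures: 1553.9 → 5 s.f., 6.2598 × 10^-2 → 5 s.f., 3.428 → 4 s.f.; limit is 4.
Rounded to 4 significant figures: 7.241 × 10^3.

7.241 × 10^3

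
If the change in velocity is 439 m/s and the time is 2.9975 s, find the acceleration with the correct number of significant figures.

acceleration = 439 m/s ÷ 2.9975 s = 146.455379483… m/s².
439 has 3 significant figures; 2.9975 has 5.
Division/multiplication keeps the fewest: 3 significant figures.
Rounded: 1.46 × 10² m/s².

1.46 × 10² m/s²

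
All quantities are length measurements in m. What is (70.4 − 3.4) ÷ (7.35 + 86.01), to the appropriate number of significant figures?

70.4 − 3.4 = 67.0, limited to 1 d.p. → 3 s.f.; 7.35 + 86.01 = 93.36, limited to 2 d.p. → 4 s.f.
Carrying full precision, 67.0 ÷ 93.36 = 0.7176520994…; keep min(3, 4) = 3 s.f.
Rounded to 3 significant figures: 0.718.

0.718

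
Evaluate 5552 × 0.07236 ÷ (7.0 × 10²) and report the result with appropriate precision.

5552 × 0.07236 ÷ (7.0 × 10²) = 0.573918171429…
Multiplication/division keeps the fewest significant figures: 5552 → 4 s.f., 0.07236 → 4 s.f., 7.0 × 10² → 2 s.f.; limit is 2.
Rounded to 2 significant figures: 0.57.

0.57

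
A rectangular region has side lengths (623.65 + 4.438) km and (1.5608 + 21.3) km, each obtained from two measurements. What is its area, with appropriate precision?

1.44 × 10⁴ km²

623.65 + 4.438 = 628.088, limited to 2 d.p. → 5 s.f.; 1.5608 + 21.3 = 22.8608, limited to 1 d.p. → 3 s.f.
Carrying full precision, 628.088 × 22.8608 = 14358.5941504; keep min(5, 3) = 3 s.f.
Rounded to 3 significant figures: 1.44 × 10⁴ km².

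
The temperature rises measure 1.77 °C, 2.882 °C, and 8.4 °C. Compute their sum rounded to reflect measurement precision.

1.77 °C + 2.882 °C + 8.4 °C = 13.052 °C.
Addition/subtraction keeps the fewest decimal places: 1.77 → 2 decimal places, 2.882 → 3 decimal places, 8.4 → 1 decimal place; limit is 1.
Rounded to 1 decimal place: 13.1 °C.

13.1 °C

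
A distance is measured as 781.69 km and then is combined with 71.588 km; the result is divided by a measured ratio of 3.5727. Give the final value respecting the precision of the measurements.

238.83 km

781.69 km + 71.588 km = 853.278 km; the sum is limited to 2 decimal places (5 s.f.).
Carrying full precision, 853.278 ÷ 3.5727 = 238.832815518… km; 3.5727 has 5 s.f., so the result keeps min(5, 5) = 5 s.f.
Rounded to 5 significant figures: 238.83 km.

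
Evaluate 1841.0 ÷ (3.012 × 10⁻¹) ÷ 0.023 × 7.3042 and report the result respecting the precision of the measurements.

1.9 × 10⁶

1841.0 ÷ (3.012 × 10⁻¹) ÷ 0.023 × 7.3042 = 1941080.92269…
Multiplication/division keeps the fewest significant figures: 1841.0 → 5 s.f., 3.012 × 10⁻¹ → 4 s.f., 0.023 → 2 s.f., 7.3042 → 5 s.f.; limit is 2.
Rounded to 2 significant figures: 1.9 × 10⁶.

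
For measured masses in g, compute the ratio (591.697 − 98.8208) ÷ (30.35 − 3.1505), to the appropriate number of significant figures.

591.697 − 98.8208 = 492.8762, limited to 3 d.p. → 6 s.f.; 30.35 − 3.1505 = 27.1995, limited to 2 d.p. → 4 s.f.
Carrying full precision, 492.8762 ÷ 27.1995 = 18.120781632…; keep min(6, 4) = 4 s.f.
Rounded to 4 significant figures: 18.12.

18.12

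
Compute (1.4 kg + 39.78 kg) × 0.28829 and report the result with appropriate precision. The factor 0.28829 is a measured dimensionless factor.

1.4 kg + 39.78 kg = 41.18 kg; the sum is limited to 1 decimal place (3 s.f.).
Carrying full precision, 41.18 × 0.28829 = 11.8717822 kg; 0.28829 has 5 s.f., so the result keeps min(3, 5) = 3 s.f.
Rounded to 3 significant figures: 11.9 kg.

11.9 kg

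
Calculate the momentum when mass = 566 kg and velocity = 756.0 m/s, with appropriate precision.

4.28 × 10^5 kg·m/s

momentum = 566 kg × 756.0 m/s = 427896 kg·m/s.
566 has 3 significant figures; 756.0 has 4.
Division/multiplication keeps the fewest: 3 significant figures.
Rounded: 4.28 × 10^5 kg·m/s.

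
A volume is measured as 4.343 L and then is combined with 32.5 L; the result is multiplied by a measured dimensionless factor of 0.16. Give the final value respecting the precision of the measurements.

5.9 L

4.343 L + 32.5 L = 36.843 L; the sum is limited to 1 decimal place (3 s.f.).
Carrying full precision, 36.843 × 0.16 = 5.89488 L; 0.16 has 2 s.f., so the result keeps min(3, 2) = 2 s.f.
Rounded to 2 significant figures: 5.9 L.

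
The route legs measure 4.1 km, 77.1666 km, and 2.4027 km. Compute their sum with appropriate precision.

83.7 km

4.1 km + 77.1666 km + 2.4027 km = 83.6693 km.
Addition/subtraction keeps the fewest decimal places: 4.1 → 1 decimal place, 77.1666 → 4 decimal places, 2.4027 → 4 decimal places; limit is 1.
Rounded to 1 decimal place: 83.7 km.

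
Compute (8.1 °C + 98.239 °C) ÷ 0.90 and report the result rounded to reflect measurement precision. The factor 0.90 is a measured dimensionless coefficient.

8.1 °C + 98.239 °C = 106.339 °C; the sum is limited to 1 decimal place (4 s.f.).
Carrying full precision, 106.339 ÷ 0.90 = 118.154444444… °C; 0.90 has 2 s.f., so the result keeps min(4, 2) = 2 s.f.
Rounded to 2 significant figures: 1.2 × 10^2 °C.

1.2 × 10^2 °C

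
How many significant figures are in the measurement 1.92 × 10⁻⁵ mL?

3

1.92 × 10⁻⁵: in scientific notation every digit of the coefficient is significant.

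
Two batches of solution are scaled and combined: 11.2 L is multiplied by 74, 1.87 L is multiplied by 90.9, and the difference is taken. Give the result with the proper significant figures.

6.6 × 10^2 L

11.2 × 74 = 828.8 → 8.3 × 10^2 L (2 s.f., last digit at the 10^1 place).
1.87 × 90.9 = 169.983 → 170. L (3 s.f., last digit at the 10^0 place).
Difference: 658.817 L; keep the coarser place, 10^1.
Result: 6.6 × 10^2 L.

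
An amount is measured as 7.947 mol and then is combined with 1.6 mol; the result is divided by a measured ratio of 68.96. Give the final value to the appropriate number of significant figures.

7.947 mol + 1.6 mol = 9.547 mol; the sum is limited to 1 decimal place (2 s.f.).
Carrying full precision, 9.547 ÷ 68.96 = 0.138442575406… mol; 68.96 has 4 s.f., so the result keeps min(2, 4) = 2 s.f.
Rounded to 2 significant figures: 0.14 mol.

0.14 mol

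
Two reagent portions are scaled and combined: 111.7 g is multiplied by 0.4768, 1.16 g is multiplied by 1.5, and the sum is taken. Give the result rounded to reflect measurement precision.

55.0 g

111.7 × 0.4768 = 53.25856 → 53.26 g (4 s.f., last digit at the 10^-2 place).
1.16 × 1.5 = 1.74 → 1.7 g (2 s.f., last digit at the 10^-1 place).
Sum: 54.99856 g; keep the coarser place, 10^-1.
Result: 55.0 g.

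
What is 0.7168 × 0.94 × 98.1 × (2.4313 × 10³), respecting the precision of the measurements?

1.6 × 10⁵

0.7168 × 0.94 × 98.1 × (2.4313 × 10³) = 160706.48703…
Multiplication/division keeps the fewest significant figures: 0.7168 → 4 s.f., 0.94 → 2 s.f., 98.1 → 3 s.f., 2.4313 × 10³ → 5 s.f.; limit is 2.
Rounded to 2 significant figures: 1.6 × 10⁵.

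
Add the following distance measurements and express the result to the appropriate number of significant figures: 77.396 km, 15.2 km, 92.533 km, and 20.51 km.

77.396 km + 15.2 km + 92.533 km + 20.51 km = 205.639 km.
Addition/subtraction keeps the fewest decimal places: 77.396 → 3 decimal places, 15.2 → 1 decimal place, 92.533 → 3 decimal places, 20.51 → 2 decimal places; limit is 1.
Rounded to 1 decimal place: 205.6 km.

205.6 km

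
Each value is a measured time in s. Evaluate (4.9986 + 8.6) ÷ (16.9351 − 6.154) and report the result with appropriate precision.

1.26

4.9986 + 8.6 = 13.5986, limited to 1 d.p. → 3 s.f.; 16.9351 − 6.154 = 10.7811, limited to 3 d.p. → 5 s.f.
Carrying full precision, 13.5986 ÷ 10.7811 = 1.26133696933…; keep min(3, 5) = 3 s.f.
Rounded to 3 significant figures: 1.26.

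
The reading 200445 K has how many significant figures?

6

200445: zeros between nonzero digits are significant.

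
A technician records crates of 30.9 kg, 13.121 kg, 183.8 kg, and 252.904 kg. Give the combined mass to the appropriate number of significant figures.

480.7 kg

30.9 kg + 13.121 kg + 183.8 kg + 252.904 kg = 480.725 kg.
Addition/subtraction keeps the fewest decimal places: 30.9 → 1 decimal place, 13.121 → 3 decimal places, 183.8 → 1 decimal place, 252.904 → 3 decimal places; limit is 1.
Rounded to 1 decimal place: 480.7 kg.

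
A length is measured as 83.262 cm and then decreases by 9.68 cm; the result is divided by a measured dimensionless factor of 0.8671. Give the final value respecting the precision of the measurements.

83.262 cm − 9.68 cm = 73.582 cm; the difference is limited to 2 decimal places (4 s.f.).
Carrying full precision, 73.582 ÷ 0.8671 = 84.8598777534… cm; 0.8671 has 4 s.f., so the result keeps min(4, 4) = 4 s.f.
Rounded to 4 significant figures: 84.86 cm.

84.86 cm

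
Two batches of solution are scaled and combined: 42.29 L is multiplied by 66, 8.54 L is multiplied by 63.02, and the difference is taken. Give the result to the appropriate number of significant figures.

2.3 × 10^3 L

42.29 × 66 = 2791.14 → 2.8 × 10^3 L (2 s.f., last digit at the 10^2 place).
8.54 × 63.02 = 538.1908 → 538 L (3 s.f., last digit at the 10^0 place).
Difference: 2252.9492 L; keep the coarser place, 10^2.
Result: 2.3 × 10^3 L.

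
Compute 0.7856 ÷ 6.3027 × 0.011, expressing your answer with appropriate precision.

0.0014

0.7856 ÷ 6.3027 × 0.011 = 0.00137109492757…
Multiplication/division keeps the fewest significant figures: 0.7856 → 4 s.f., 6.3027 → 5 s.f., 0.011 → 2 s.f.; limit is 2.
Rounded to 2 significant figures: 0.0014.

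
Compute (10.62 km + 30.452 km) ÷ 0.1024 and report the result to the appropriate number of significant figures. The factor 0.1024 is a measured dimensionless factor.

10.62 km + 30.452 km = 41.072 km; the sum is limited to 2 decimal places (4 s.f.).
Carrying full precision, 41.072 ÷ 0.1024 = 401.09375 km; 0.1024 has 4 s.f., so the result keeps min(4, 4) = 4 s.f.
Rounded to 4 significant figures: 401.1 km.

401.1 km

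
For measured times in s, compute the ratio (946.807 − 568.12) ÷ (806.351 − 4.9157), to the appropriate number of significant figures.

0.47251

946.807 − 568.12 = 378.687, limited to 2 d.p. → 5 s.f.; 806.351 − 4.9157 = 801.4353, limited to 3 d.p. → 6 s.f.
Carrying full precision, 378.687 ÷ 801.4353 = 0.472511006191…; keep min(5, 6) = 5 s.f.
Rounded to 5 significant figures: 0.47251.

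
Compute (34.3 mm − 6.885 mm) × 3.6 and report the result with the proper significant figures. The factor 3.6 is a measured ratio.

99 mm

34.3 mm − 6.885 mm = 27.415 mm; the difference is limited to 1 decimal place (3 s.f.).
Carrying full precision, 27.415 × 3.6 = 98.694 mm; 3.6 has 2 s.f., so the result keeps min(3, 2) = 2 s.f.
Rounded to 2 significant figures: 99 mm.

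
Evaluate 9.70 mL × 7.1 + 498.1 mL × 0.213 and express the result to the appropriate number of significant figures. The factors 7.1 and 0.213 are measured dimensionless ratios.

1.75 × 10² mL

9.70 × 7.1 = 68.87 → 69 mL (2 s.f., last digit at the 10^0 place).
498.1 × 0.213 = 106.0953 → 106 mL (3 s.f., last digit at the 10^0 place).
Sum: 174.9653 mL; keep the coarser place, 10^0.
Result: 1.75 × 10² mL.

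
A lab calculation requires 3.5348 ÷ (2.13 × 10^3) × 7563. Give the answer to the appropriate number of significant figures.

3.5348 ÷ (2.13 × 10^3) × 7563 = 12.5510292958…
Multiplication/division keeps the fewest significant figures: 3.5348 → 5 s.f., 2.13 × 10^3 → 3 s.f., 7563 → 4 s.f.; limit is 3.
Rounded to 3 significant figures: 12.6.

12.6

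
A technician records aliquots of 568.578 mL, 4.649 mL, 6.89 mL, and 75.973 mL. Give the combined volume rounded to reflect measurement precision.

656.09 mL

568.578 mL + 4.649 mL + 6.89 mL + 75.973 mL = 656.090 mL.
Addition/subtraction keeps the fewest decimal places: 568.578 → 3 decimal places, 4.649 → 3 decimal places, 6.89 → 2 decimal places, 75.973 → 3 decimal places; limit is 2.
Rounded to 2 decimal places: 656.09 mL.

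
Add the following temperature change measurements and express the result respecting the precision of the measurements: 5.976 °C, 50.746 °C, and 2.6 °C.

5.976 °C + 50.746 °C + 2.6 °C = 59.322 °C.
Addition/subtraction keeps the fewest decimal places: 5.976 → 3 decimal places, 50.746 → 3 decimal places, 2.6 → 1 decimal place; limit is 1.
Rounded to 1 decimal place: 59.3 °C.

59.3 °C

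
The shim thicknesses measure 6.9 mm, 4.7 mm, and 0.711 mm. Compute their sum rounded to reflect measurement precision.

6.9 mm + 4.7 mm + 0.711 mm = 12.311 mm.
Addition/subtraction keeps the fewest decimal places: 6.9 → 1 decimal place, 4.7 → 1 decimal place, 0.711 → 3 decimal places; limit is 1.
Rounded to 1 decimal place: 12.3 mm.

12.3 mm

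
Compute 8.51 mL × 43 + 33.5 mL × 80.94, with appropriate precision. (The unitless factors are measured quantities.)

8.51 × 43 = 365.93 → 3.7 × 10² mL (2 s.f., last digit at the 10^1 place).
33.5 × 80.94 = 2711.49 → 2.71 × 10³ mL (3 s.f., last digit at the 10^1 place).
Sum: 3077.42 mL; keep the coarser place, 10^1.
Result: 3.08 × 10³ mL.

3.08 × 10³ mL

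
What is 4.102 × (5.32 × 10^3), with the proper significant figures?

4.102 × (5.32 × 10^3) = 21822.64
Multiplication/division keeps the fewest significant figures: 4.102 → 4 s.f., 5.32 × 10^3 → 3 s.f.; limit is 3.
Rounded to 3 significant figures: 2.18 × 10^4.

2.18 × 10^4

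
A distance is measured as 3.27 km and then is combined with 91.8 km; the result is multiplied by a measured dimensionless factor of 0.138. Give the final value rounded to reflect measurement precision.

3.27 km + 91.8 km = 95.07 km; the sum is limited to 1 decimal place (3 s.f.).
Carrying full precision, 95.07 × 0.138 = 13.11966 km; 0.138 has 3 s.f., so the result keeps min(3, 3) = 3 s.f.
Rounded to 3 significant figures: 13.1 km.

13.1 km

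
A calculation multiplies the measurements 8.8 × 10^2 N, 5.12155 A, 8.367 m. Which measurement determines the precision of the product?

8.8 × 10^2 N → 2 s.f.; 5.12155 A → 6 s.f.; 8.367 m → 4 s.f.
The fewest is 2 significant figures, from 8.8 × 10^2 N.

8.8 × 10^2 N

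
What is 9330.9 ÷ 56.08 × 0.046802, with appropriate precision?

9330.9 ÷ 56.08 × 0.046802 = 7.78717513909…
Multiplication/division keeps the fewest significant figures: 9330.9 → 5 s.f., 56.08 → 4 s.f., 0.046802 → 5 s.f.; limit is 4.
Rounded to 4 significant figures: 7.787.

7.787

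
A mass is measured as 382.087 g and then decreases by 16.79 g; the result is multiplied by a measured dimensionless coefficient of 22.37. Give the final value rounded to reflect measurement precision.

8172 g

382.087 g − 16.79 g = 365.297 g; the difference is limited to 2 decimal places (5 s.f.).
Carrying full precision, 365.297 × 22.37 = 8171.69389 g; 22.37 has 4 s.f., so the result keeps min(5, 4) = 4 s.f.
Rounded to 4 significant figures: 8172 g.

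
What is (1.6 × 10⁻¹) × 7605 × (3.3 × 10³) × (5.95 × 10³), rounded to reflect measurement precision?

(1.6 × 10⁻¹) × 7605 × (3.3 × 10³) × (5.95 × 10³) = 2.3891868 × 10^10
Multiplication/division keeps the fewest significant figures: 1.6 × 10⁻¹ → 2 s.f., 7605 → 4 s.f., 3.3 × 10³ → 2 s.f., 5.95 × 10³ → 3 s.f.; limit is 2.
Rounded to 2 significant figures: 2.4 × 10¹⁰.

2.4 × 10¹⁰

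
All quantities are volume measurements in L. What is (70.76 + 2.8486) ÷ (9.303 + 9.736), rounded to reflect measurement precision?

70.76 + 2.8486 = 73.6086, limited to 2 d.p. → 4 s.f.; 9.303 + 9.736 = 19.039, limited to 3 d.p. → 5 s.f.
Carrying full precision, 73.6086 ÷ 19.039 = 3.86620095593…; keep min(4, 5) = 4 s.f.
Rounded to 4 significant figures: 3.866.

3.866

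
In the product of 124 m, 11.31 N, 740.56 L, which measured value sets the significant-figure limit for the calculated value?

124 m

124 m → 3 s.f.; 11.31 N → 4 s.f.; 740.56 L → 5 s.f.
The fewest is 3 significant figures, from 124 m.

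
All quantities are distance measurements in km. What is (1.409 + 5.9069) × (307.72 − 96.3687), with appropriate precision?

1.409 + 5.9069 = 7.3159, limited to 3 d.p. → 4 s.f.; 307.72 − 96.3687 = 211.3513, limited to 2 d.p. → 5 s.f.
Carrying full precision, 7.3159 × 211.3513 = 1546.22497567; keep min(4, 5) = 4 s.f.
Rounded to 4 significant figures: 1546 km².

1546 km²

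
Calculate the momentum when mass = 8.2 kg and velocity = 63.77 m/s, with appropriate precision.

5.2 × 10^2 kg·m/s

momentum = 8.2 kg × 63.77 m/s = 522.914 kg·m/s.
8.2 has 2 significant figures; 63.77 has 4.
Division/multiplication keeps the fewest: 2 significant figures.
Rounded: 5.2 × 10^2 kg·m/s.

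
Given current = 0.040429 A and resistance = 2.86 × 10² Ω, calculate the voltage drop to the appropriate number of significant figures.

11.6 V

voltage drop = 0.040429 A × 2.86 × 10² Ω = 11.562694 V.
0.040429 has 5 significant figures; 2.86 × 10² has 3.
Division/multiplication keeps the fewest: 3 significant figures.
Rounded: 11.6 V.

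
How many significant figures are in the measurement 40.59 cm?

40.59: zeros between nonzero digits are significant.

4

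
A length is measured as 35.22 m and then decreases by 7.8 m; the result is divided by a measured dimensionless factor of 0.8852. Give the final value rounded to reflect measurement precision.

35.22 m − 7.8 m = 27.42 m; the difference is limited to 1 decimal place (3 s.f.).
Carrying full precision, 27.42 ÷ 0.8852 = 30.97605061… m; 0.8852 has 4 s.f., so the result keeps min(3, 4) = 3 s.f.
Rounded to 3 significant figures: 31.0 m.

31.0 m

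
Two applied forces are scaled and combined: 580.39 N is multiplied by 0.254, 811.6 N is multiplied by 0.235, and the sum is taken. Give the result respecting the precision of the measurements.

3.38 × 10² N

580.39 × 0.254 = 147.41906 → 147 N (3 s.f., last digit at the 10^0 place).
811.6 × 0.235 = 190.726 → 1.91 × 10² N (3 s.f., last digit at the 10^0 place).
Sum: 338.14506 N; keep the coarser place, 10^0.
Result: 3.38 × 10² N.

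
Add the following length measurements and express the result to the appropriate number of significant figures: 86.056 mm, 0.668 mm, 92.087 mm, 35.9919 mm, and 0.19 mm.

86.056 mm + 0.668 mm + 92.087 mm + 35.9919 mm + 0.19 mm = 214.9929 mm.
Addition/subtraction keeps the fewest decimal places: 86.056 → 3 decimal places, 0.668 → 3 decimal places, 92.087 → 3 decimal places, 35.9919 → 4 decimal places, 0.19 → 2 decimal places; limit is 2.
Rounded to 2 decimal places: 214.99 mm.

214.99 mm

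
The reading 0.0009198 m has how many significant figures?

0.0009198: leading zeros are not significant.

4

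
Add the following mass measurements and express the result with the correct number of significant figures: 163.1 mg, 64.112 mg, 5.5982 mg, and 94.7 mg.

327.5 mg

163.1 mg + 64.112 mg + 5.5982 mg + 94.7 mg = 327.5102 mg.
Addition/subtraction keeps the fewest decimal places: 163.1 → 1 decimal place, 64.112 → 3 decimal places, 5.5982 → 4 decimal places, 94.7 → 1 decimal place; limit is 1.
Rounded to 1 decimal place: 327.5 mg.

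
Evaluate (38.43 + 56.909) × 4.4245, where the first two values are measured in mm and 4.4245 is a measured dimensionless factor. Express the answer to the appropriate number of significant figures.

38.43 mm + 56.909 mm = 95.339 mm; the sum is limited to 2 decimal places (4 s.f.).
Carrying full precision, 95.339 × 4.4245 = 421.8274055 mm; 4.4245 has 5 s.f., so the result keeps min(4, 5) = 4 s.f.
Rounded to 4 significant figures: 421.8 mm.

421.8 mm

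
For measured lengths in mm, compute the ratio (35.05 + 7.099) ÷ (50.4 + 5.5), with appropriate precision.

0.754

35.05 + 7.099 = 42.149, limited to 2 d.p. → 4 s.f.; 50.4 + 5.5 = 55.9, limited to 1 d.p. → 3 s.f.
Carrying full precision, 42.149 ÷ 55.9 = 0.754007155635…; keep min(4, 3) = 3 s.f.
Rounded to 3 significant figures: 0.754.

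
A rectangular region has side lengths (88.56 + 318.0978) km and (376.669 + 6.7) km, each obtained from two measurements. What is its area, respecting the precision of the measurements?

88.56 + 318.0978 = 406.6578, limited to 2 d.p. → 5 s.f.; 376.669 + 6.7 = 383.369, limited to 1 d.p. → 4 s.f.
Carrying full precision, 406.6578 × 383.369 = 155899.994128…; keep min(5, 4) = 4 s.f.
Rounded to 4 significant figures: 1.559 × 10⁵ km².

1.559 × 10⁵ km²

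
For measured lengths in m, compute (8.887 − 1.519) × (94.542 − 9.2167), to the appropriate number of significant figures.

628.7 m²

8.887 − 1.519 = 7.368, limited to 3 d.p. → 4 s.f.; 94.542 − 9.2167 = 85.3253, limited to 3 d.p. → 5 s.f.
Carrying full precision, 7.368 × 85.3253 = 628.6768104; keep min(4, 5) = 4 s.f.
Rounded to 4 significant figures: 628.7 m².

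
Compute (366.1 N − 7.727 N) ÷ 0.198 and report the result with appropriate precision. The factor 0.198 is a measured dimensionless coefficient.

1.81 × 10^3 N

366.1 N − 7.727 N = 358.373 N; the difference is limited to 1 decimal place (4 s.f.).
Carrying full precision, 358.373 ÷ 0.198 = 1809.96464646… N; 0.198 has 3 s.f., so the result keeps min(4, 3) = 3 s.f.
Rounded to 3 significant figures: 1.81 × 10^3 N.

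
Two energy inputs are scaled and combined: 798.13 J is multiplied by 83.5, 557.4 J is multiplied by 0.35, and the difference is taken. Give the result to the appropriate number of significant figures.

798.13 × 83.5 = 66643.855 → 6.66 × 10⁴ J (3 s.f., last digit at the 10^2 place).
557.4 × 0.35 = 195.09 → 2.0 × 10² J (2 s.f., last digit at the 10^1 place).
Difference: 66448.765 J; keep the coarser place, 10^2.
Result: 6.64 × 10⁴ J.

6.64 × 10⁴ J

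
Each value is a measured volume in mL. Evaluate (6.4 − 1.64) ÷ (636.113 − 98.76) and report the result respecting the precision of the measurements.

6.4 − 1.64 = 4.76, limited to 1 d.p. → 2 s.f.; 636.113 − 98.76 = 537.353, limited to 2 d.p. → 5 s.f.
Carrying full precision, 4.76 ÷ 537.353 = 0.00885823657819…; keep min(2, 5) = 2 s.f.
Rounded to 2 significant figures: 0.0089.

0.0089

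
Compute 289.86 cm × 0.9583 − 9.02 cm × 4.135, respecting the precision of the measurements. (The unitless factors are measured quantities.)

240.5 cm

289.86 × 0.9583 = 277.772838 → 277.8 cm (4 s.f., last digit at the 10^-1 place).
9.02 × 4.135 = 37.2977 → 37.3 cm (3 s.f., last digit at the 10^-1 place).
Difference: 240.475138 cm; keep the coarser place, 10^-1.
Result: 240.5 cm.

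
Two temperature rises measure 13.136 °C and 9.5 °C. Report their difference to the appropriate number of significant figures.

13.136 °C − 9.5 °C = 3.636 °C.
Addition/subtraction keeps the fewest decimal places: 13.136 → 3 decimal places, 9.5 → 1 decimal place; limit is 1.
Rounded to 1 decimal place: 3.6 °C.

3.6 °C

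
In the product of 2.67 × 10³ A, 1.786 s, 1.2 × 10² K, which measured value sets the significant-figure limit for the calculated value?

2.67 × 10³ A → 3 s.f.; 1.786 s → 4 s.f.; 1.2 × 10² K → 2 s.f.
The fewest is 2 significant figures, from 1.2 × 10² K.

1.2 × 10² K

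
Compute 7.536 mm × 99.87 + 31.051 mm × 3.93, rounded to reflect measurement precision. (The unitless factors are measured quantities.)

875 mm

7.536 × 99.87 = 752.62032 → 7.526 × 10² mm (4 s.f., last digit at the 10^-1 place).
31.051 × 3.93 = 122.03043 → 122 mm (3 s.f., last digit at the 10^0 place).
Sum: 874.65075 mm; keep the coarser place, 10^0.
Result: 875 mm.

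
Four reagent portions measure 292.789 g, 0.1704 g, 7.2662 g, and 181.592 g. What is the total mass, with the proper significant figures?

481.818 g

292.789 g + 0.1704 g + 7.2662 g + 181.592 g = 481.8176 g.
Addition/subtraction keeps the fewest decimal places: 292.789 → 3 decimal places, 0.1704 → 4 decimal places, 7.2662 → 4 decimal places, 181.592 → 3 decimal places; limit is 3.
Rounded to 3 decimal places: 481.818 g.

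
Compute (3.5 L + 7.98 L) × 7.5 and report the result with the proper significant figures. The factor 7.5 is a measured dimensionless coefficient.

3.5 L + 7.98 L = 11.48 L; the sum is limited to 1 decimal place (3 s.f.).
Carrying full precision, 11.48 × 7.5 = 86.1 L; 7.5 has 2 s.f., so the result keeps min(3, 2) = 2 s.f.
Rounded to 2 significant figures: 86 L.

86 L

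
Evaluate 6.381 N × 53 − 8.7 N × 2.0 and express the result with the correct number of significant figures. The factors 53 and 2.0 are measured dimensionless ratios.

6.381 × 53 = 338.193 → 3.4 × 10² N (2 s.f., last digit at the 10^1 place).
8.7 × 2.0 = 17.4 → 17 N (2 s.f., last digit at the 10^0 place).
Difference: 320.793 N; keep the coarser place, 10^1.
Result: 3.2 × 10² N.

3.2 × 10² N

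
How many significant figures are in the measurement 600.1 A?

4

600.1: zeros between nonzero digits are significant.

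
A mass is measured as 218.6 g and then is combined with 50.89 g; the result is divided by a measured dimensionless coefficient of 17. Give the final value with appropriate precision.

218.6 g + 50.89 g = 269.49 g; the sum is limited to 1 decimal place (4 s.f.).
Carrying full precision, 269.49 ÷ 17 = 15.8523529412… g; 17 has 2 s.f., so the result keeps min(4, 2) = 2 s.f.
Rounded to 2 significant figures: 16 g.

16 g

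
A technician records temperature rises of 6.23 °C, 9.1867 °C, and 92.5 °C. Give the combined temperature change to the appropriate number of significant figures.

107.9 °C

6.23 °C + 9.1867 °C + 92.5 °C = 107.9167 °C.
Addition/subtraction keeps the fewest decimal places: 6.23 → 2 decimal places, 9.1867 → 4 decimal places, 92.5 → 1 decimal place; limit is 1.
Rounded to 1 decimal place: 107.9 °C.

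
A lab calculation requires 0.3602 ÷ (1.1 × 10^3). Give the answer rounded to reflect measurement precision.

0.3602 ÷ (1.1 × 10^3) = 0.000327454545455…
Multiplication/division keeps the fewest significant figures: 0.3602 → 4 s.f., 1.1 × 10^3 → 2 s.f.; limit is 2.
Rounded to 2 significant figures: 3.3 × 10^-4.

3.3 × 10^-4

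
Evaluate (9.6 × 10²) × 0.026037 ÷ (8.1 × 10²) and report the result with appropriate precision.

(9.6 × 10²) × 0.026037 ÷ (8.1 × 10²) = 0.0308586666667…
Multiplication/division keeps the fewest significant figures: 9.6 × 10² → 2 s.f., 0.026037 → 5 s.f., 8.1 × 10² → 2 s.f.; limit is 2.
Rounded to 2 significant figures: 0.031.

0.031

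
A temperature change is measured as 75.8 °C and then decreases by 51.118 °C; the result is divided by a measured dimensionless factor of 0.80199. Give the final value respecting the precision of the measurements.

30.8 °C

75.8 °C − 51.118 °C = 24.682 °C; the difference is limited to 1 decimal place (3 s.f.).
Carrying full precision, 24.682 ÷ 0.80199 = 30.7759448372… °C; 0.80199 has 5 s.f., so the result keeps min(3, 5) = 3 s.f.
Rounded to 3 significant figures: 30.8 °C.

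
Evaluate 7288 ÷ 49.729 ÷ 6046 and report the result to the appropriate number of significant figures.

7288 ÷ 49.729 ÷ 6046 = 0.0242398816471…
Multiplication/division keeps the fewest significant figures: 7288 → 4 s.f., 49.729 → 5 s.f., 6046 → 4 s.f.; limit is 4.
Rounded to 4 significant figures: 0.02424.

0.02424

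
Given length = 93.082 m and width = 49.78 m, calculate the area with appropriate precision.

area = 93.082 m × 49.78 m = 4633.62196 m².
93.082 has 5 significant figures; 49.78 has 4.
Division/multiplication keeps the fewest: 4 significant figures.
Rounded: 4634 m².

4634 m²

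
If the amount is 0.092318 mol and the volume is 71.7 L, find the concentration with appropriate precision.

concentration = 0.092318 mol ÷ 71.7 L = 0.00128755927476… mol/L.
0.092318 has 5 significant figures; 71.7 has 3.
Division/multiplication keeps the fewest: 3 significant figures.
Rounded: 0.00129 mol/L.

0.00129 mol/L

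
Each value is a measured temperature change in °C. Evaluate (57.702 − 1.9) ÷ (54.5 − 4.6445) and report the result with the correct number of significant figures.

57.702 − 1.9 = 55.802, limited to 1 d.p. → 3 s.f.; 54.5 − 4.6445 = 49.8555, limited to 1 d.p. → 3 s.f.
Carrying full precision, 55.802 ÷ 49.8555 = 1.11927470389…; keep min(3, 3) = 3 s.f.
Rounded to 3 significant figures: 1.12.

1.12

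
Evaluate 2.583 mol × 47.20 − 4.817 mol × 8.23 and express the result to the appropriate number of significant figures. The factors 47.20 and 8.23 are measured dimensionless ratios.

2.583 × 47.20 = 121.9176 → 121.9 mol (4 s.f., last digit at the 10^-1 place).
4.817 × 8.23 = 39.64391 → 39.6 mol (3 s.f., last digit at the 10^-1 place).
Difference: 82.27369 mol; keep the coarser place, 10^-1.
Result: 82.3 mol.

82.3 mol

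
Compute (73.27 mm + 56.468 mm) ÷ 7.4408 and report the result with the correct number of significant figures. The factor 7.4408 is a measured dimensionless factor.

73.27 mm + 56.468 mm = 129.738 mm; the sum is limited to 2 decimal places (5 s.f.).
Carrying full precision, 129.738 ÷ 7.4408 = 17.436028384… mm; 7.4408 has 5 s.f., so the result keeps min(5, 5) = 5 s.f.
Rounded to 5 significant figures: 17.436 mm.

17.436 mm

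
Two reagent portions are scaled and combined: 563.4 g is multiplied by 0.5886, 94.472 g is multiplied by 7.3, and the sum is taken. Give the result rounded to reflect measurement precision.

1.02 × 10^3 g

563.4 × 0.5886 = 331.61724 → 331.6 g (4 s.f., last digit at the 10^-1 place).
94.472 × 7.3 = 689.6456 → 6.9 × 10^2 g (2 s.f., last digit at the 10^1 place).
Sum: 1021.26284 g; keep the coarser place, 10^1.
Result: 1.02 × 10^3 g.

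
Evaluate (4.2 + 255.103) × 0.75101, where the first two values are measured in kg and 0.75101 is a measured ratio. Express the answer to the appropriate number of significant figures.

4.2 kg + 255.103 kg = 259.303 kg; the sum is limited to 1 decimal place (4 s.f.).
Carrying full precision, 259.303 × 0.75101 = 194.73914603 kg; 0.75101 has 5 s.f., so the result keeps min(4, 5) = 4 s.f.
Rounded to 4 significant figures: 194.7 kg.

194.7 kg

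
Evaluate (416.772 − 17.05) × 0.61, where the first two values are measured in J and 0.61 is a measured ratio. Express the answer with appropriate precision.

2.4 × 10^2 J

416.772 J − 17.05 J = 399.722 J; the difference is limited to 2 decimal places (5 s.f.).
Carrying full precision, 399.722 × 0.61 = 243.83042 J; 0.61 has 2 s.f., so the result keeps min(5, 2) = 2 s.f.
Rounded to 2 significant figures: 2.4 × 10^2 J.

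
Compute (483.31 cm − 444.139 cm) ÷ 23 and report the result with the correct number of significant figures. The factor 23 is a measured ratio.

483.31 cm − 444.139 cm = 39.171 cm; the difference is limited to 2 decimal places (4 s.f.).
Carrying full precision, 39.171 ÷ 23 = 1.70308695652… cm; 23 has 2 s.f., so the result keeps min(4, 2) = 2 s.f.
Rounded to 2 significant figures: 1.7 cm.

1.7 cm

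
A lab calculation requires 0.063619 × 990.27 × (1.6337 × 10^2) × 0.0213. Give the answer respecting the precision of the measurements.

219

0.063619 × 990.27 × (1.6337 × 10^2) × 0.0213 = 219.226158215…
Multiplication/division keeps the fewest significant figures: 0.063619 → 5 s.f., 990.27 → 5 s.f., 1.6337 × 10^2 → 5 s.f., 0.0213 → 3 s.f.; limit is 3.
Rounded to 3 significant figures: 219.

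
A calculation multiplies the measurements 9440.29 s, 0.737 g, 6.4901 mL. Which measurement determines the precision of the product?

0.737 g

9440.29 s → 6 s.f.; 0.737 g → 3 s.f.; 6.4901 mL → 5 s.f.
The fewest is 3 significant figures, from 0.737 g.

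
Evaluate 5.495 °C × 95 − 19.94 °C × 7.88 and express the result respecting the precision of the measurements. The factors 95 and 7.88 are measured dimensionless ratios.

5.495 × 95 = 522.025 → 5.2 × 10^2 °C (2 s.f., last digit at the 10^1 place).
19.94 × 7.88 = 157.1272 → 157 °C (3 s.f., last digit at the 10^0 place).
Difference: 364.8978 °C; keep the coarser place, 10^1.
Result: 3.6 × 10^2 °C.

3.6 × 10^2 °C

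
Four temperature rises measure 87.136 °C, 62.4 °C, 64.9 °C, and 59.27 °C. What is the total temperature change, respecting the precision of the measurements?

273.7 °C

87.136 °C + 62.4 °C + 64.9 °C + 59.27 °C = 273.706 °C.
Addition/subtraction keeps the fewest decimal places: 87.136 → 3 decimal places, 62.4 → 1 decimal place, 64.9 → 1 decimal place, 59.27 → 2 decimal places; limit is 1.
Rounded to 1 decimal place: 273.7 °C.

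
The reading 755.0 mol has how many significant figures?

4

755.0: trailing zeros after a decimal point are significant.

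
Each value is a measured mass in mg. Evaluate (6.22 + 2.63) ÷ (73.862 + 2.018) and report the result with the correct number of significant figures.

6.22 + 2.63 = 8.85, limited to 2 d.p. → 3 s.f.; 73.862 + 2.018 = 75.880, limited to 3 d.p. → 5 s.f.
Carrying full precision, 8.85 ÷ 75.880 = 0.116631523458…; keep min(3, 5) = 3 s.f.
Rounded to 3 significant figures: 0.117.

0.117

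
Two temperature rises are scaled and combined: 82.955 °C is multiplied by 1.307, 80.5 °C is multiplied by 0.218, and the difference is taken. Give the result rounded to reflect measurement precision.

90.9 °C

82.955 × 1.307 = 108.422185 → 108.4 °C (4 s.f., last digit at the 10^-1 place).
80.5 × 0.218 = 17.549 → 17.5 °C (3 s.f., last digit at the 10^-1 place).
Difference: 90.873185 °C; keep the coarser place, 10^-1.
Result: 90.9 °C.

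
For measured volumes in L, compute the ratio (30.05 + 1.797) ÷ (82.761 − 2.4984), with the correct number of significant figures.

0.3968

30.05 + 1.797 = 31.847, limited to 2 d.p. → 4 s.f.; 82.761 − 2.4984 = 80.2626, limited to 3 d.p. → 5 s.f.
Carrying full precision, 31.847 ÷ 80.2626 = 0.396785053063…; keep min(4, 5) = 4 s.f.
Rounded to 4 significant figures: 0.3968.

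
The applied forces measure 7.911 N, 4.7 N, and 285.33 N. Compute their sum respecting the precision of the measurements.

7.911 N + 4.7 N + 285.33 N = 297.941 N.
Addition/subtraction keeps the fewest decimal places: 7.911 → 3 decimal places, 4.7 → 1 decimal place, 285.33 → 2 decimal places; limit is 1.
Rounded to 1 decimal place: 2.979 × 10^2 N.

2.979 × 10^2 N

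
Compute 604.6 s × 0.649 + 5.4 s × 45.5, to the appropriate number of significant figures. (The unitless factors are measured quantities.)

6.4 × 10² s

604.6 × 0.649 = 392.3854 → 392 s (3 s.f., last digit at the 10^0 place).
5.4 × 45.5 = 245.7 → 2.5 × 10² s (2 s.f., last digit at the 10^1 place).
Sum: 638.0854 s; keep the coarser place, 10^1.
Result: 6.4 × 10² s.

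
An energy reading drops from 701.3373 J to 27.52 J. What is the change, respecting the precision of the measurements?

701.3373 J − 27.52 J = 673.8173 J.
Addition/subtraction keeps the fewest decimal places: 701.3373 → 4 decimal places, 27.52 → 2 decimal places; limit is 2.
Rounded to 2 decimal places: 673.82 J.

673.82 J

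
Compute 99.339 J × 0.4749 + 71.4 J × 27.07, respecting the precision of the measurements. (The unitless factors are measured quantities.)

1.98 × 10³ J

99.339 × 0.4749 = 47.1760911 → 47.18 J (4 s.f., last digit at the 10^-2 place).
71.4 × 27.07 = 1932.798 → 1.93 × 10³ J (3 s.f., last digit at the 10^1 place).
Sum: 1979.9740911 J; keep the coarser place, 10^1.
Result: 1.98 × 10³ J.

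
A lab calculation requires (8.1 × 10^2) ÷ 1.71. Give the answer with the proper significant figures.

4.7 × 10^2

(8.1 × 10^2) ÷ 1.71 = 473.684210526…
Multiplication/division keeps the fewest significant figures: 8.1 × 10^2 → 2 s.f., 1.71 → 3 s.f.; limit is 2.
Rounded to 2 significant figures: 4.7 × 10^2.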